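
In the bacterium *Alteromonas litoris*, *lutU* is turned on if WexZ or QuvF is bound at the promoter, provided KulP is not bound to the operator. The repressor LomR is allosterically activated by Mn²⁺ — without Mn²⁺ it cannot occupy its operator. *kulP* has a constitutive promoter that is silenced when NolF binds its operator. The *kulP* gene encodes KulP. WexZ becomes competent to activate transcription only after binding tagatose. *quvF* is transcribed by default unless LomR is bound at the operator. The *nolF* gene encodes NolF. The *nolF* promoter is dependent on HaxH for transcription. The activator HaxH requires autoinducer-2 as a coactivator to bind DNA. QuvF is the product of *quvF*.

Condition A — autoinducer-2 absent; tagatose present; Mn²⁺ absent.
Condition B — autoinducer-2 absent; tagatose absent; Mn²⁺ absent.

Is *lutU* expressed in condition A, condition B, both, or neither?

neither

Condition A:
Autoinducer-2 is absent, so HaxH is inactive.
Required activator HaxH is absent, so *nolF* is not transcribed.
So NolF is not produced.
With no repressor bound, *kulP* is transcribed.
So KulP is produced and active.
Tagatose is present, so WexZ is active.
Mn²⁺ is absent, so LomR is inactive.
With no repressor bound, *quvF* is transcribed.
So QuvF is produced and active.
With repressor KulP bound, *lutU* is not transcribed.
→ *lutU* is OFF in A.
Condition B:
Autoinducer-2 is absent, so HaxH is inactive.
Required activator HaxH is absent, so *nolF* is not transcribed.
So NolF is not produced.
With no repressor bound, *kulP* is transcribed.
So KulP is produced and active.
Tagatose is absent, so WexZ is inactive.
Mn²⁺ is absent, so LomR is inactive.
With no repressor bound, *quvF* is transcribed.
So QuvF is produced and active.
With repressor KulP bound, *lutU* is not transcribed.
→ *lutU* is OFF in B.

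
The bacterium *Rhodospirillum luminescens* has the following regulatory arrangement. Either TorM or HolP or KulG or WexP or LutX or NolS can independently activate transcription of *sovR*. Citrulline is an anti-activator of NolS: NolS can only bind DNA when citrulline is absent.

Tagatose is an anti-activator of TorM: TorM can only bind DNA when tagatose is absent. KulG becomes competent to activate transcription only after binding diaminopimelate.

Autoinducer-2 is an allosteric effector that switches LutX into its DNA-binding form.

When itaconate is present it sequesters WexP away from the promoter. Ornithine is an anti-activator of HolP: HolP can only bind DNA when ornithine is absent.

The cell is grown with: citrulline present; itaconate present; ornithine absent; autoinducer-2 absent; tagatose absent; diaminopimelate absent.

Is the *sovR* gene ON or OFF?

ON

Tagatose is absent, so TorM is active.
Ornithine is absent, so HolP is active.
Diaminopimelate is absent, so KulG is inactive.
Itaconate is present, so WexP is inactive.
Autoinducer-2 is absent, so LutX is inactive.
Citrulline is present, so NolS is inactive.
Activator TorM is present, so *sovR* is transcribed.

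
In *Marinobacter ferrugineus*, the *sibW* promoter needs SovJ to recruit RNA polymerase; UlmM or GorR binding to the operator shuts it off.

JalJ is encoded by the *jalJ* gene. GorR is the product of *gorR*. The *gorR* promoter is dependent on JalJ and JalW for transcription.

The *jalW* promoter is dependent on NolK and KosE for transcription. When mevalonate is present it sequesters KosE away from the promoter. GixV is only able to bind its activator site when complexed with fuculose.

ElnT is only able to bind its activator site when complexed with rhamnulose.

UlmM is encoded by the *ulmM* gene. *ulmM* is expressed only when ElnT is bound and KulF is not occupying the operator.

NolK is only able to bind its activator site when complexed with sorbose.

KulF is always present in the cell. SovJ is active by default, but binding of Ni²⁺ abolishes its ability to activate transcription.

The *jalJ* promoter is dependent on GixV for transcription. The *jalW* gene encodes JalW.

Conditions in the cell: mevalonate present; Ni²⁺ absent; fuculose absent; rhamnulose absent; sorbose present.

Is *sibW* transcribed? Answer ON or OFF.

Rhamnulose is absent, so ElnT is inactive.
KulF is produced constitutively and is active.
With repressor KulF bound, *ulmM* is not transcribed.
So UlmM is not produced.
Fuculose is absent, so GixV is inactive.
Required activator GixV is absent, so *jalJ* is not transcribed.
So JalJ is not produced.
Sorbose is present, so NolK is active.
Mevalonate is present, so KosE is inactive.
Required activator KosE is absent, so *jalW* is not transcribed.
So JalW is not produced.
Required activator JalJ is absent, so *gorR* is not transcribed.
So GorR is not produced.
Ni²⁺ is absent, so SovJ is active.
No repressor is bound and SovJ is active, so *sibW* is transcribed.

ON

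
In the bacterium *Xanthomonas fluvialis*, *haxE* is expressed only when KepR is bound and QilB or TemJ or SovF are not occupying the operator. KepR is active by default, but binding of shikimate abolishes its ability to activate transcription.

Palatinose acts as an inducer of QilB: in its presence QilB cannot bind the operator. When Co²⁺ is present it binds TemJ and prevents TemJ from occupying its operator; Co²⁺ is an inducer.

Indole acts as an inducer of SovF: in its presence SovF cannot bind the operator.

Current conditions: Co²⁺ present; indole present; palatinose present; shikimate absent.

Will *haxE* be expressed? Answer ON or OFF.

ON

Palatinose is present, so QilB is inactive.
Shikimate is absent, so KepR is active.
Co²⁺ is present, so TemJ is inactive.
Indole is present, so SovF is inactive.
No repressor is bound and KepR is active, so *haxE* is transcribed.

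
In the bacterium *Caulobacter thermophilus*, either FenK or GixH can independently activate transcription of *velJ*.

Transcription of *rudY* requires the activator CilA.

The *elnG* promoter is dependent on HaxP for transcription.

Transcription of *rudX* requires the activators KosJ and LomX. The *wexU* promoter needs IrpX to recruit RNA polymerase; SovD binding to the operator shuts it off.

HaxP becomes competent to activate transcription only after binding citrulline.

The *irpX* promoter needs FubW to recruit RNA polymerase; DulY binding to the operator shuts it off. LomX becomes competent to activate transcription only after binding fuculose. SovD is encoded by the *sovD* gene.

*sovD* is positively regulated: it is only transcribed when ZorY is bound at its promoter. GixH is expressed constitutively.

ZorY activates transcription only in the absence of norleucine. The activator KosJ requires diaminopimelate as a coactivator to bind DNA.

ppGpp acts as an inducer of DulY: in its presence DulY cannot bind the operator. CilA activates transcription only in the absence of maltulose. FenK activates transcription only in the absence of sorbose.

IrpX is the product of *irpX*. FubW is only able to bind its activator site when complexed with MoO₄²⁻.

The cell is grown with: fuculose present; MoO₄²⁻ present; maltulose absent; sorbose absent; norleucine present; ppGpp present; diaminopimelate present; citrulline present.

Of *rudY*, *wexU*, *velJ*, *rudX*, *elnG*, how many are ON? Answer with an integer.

5

Maltulose is absent, so CilA is active.
No repressor is bound and CilA is active, so *rudY* is transcribed.
→ *rudY* is ON.
Norleucine is present, so ZorY is inactive.
Required activator ZorY is absent, so *sovD* is not transcribed.
So SovD is not produced.
ppGpp is present, so DulY is inactive.
MoO₄²⁻ is present, so FubW is active.
No repressor is bound and FubW is active, so *irpX* is transcribed.
So IrpX is produced and active.
No repressor is bound and IrpX is active, so *wexU* is transcribed.
→ *wexU* is ON.
Sorbose is absent, so FenK is active.
GixH is produced constitutively and is active.
Activator FenK is present, so *velJ* is transcribed.
→ *velJ* is ON.
Diaminopimelate is present, so KosJ is active.
Fuculose is present, so LomX is active.
No repressor is bound and KosJ and LomX are active, so *rudX* is transcribed.
→ *rudX* is ON.
Citrulline is present, so HaxP is active.
No repressor is bound and HaxP is active, so *elnG* is transcribed.
→ *elnG* is ON.
5 of the 5 genes are transcribed.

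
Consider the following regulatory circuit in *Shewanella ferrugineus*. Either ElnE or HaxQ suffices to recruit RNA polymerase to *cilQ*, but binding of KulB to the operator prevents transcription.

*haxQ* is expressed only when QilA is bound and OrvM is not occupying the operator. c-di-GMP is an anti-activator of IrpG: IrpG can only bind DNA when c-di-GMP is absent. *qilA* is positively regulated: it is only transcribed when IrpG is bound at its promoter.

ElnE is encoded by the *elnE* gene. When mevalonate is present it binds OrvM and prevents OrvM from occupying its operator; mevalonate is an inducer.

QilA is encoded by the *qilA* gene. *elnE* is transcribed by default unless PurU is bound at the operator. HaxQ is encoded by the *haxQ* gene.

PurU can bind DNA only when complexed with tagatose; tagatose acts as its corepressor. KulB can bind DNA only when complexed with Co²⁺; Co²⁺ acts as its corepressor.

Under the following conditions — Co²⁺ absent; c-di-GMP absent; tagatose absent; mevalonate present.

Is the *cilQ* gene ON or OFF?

Co²⁺ is absent, so KulB is inactive.
Tagatose is absent, so PurU is inactive.
With no repressor bound, *elnE* is transcribed.
So ElnE is produced and active.
Mevalonate is present, so OrvM is inactive.
c-di-GMP is absent, so IrpG is active.
No repressor is bound and IrpG is active, so *qilA* is transcribed.
So QilA is produced and active.
No repressor is bound and QilA is active, so *haxQ* is transcribed.
So HaxQ is produced and active.
Activator ElnE is present, so *cilQ* is transcribed.

ON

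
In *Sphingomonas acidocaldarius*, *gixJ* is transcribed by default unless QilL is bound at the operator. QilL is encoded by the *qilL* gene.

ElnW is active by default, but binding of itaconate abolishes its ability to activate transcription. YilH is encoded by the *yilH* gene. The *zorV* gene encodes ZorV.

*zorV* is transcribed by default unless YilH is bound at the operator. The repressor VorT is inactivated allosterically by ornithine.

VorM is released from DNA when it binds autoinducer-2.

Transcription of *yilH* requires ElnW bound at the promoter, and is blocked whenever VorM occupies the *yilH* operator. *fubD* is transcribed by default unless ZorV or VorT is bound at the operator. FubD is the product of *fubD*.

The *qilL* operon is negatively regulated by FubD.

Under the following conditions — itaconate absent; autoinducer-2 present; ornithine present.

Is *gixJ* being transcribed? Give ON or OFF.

ON

Itaconate is absent, so ElnW is active.
Autoinducer-2 is present, so VorM is inactive.
No repressor is bound and ElnW is active, so *yilH* is transcribed.
So YilH is produced and active.
With repressor YilH bound, *zorV* is not transcribed.
So ZorV is not produced.
Ornithine is present, so VorT is inactive.
With no repressor bound, *fubD* is transcribed.
So FubD is produced and active.
With repressor FubD bound, *qilL* is not transcribed.
So QilL is not produced.
With no repressor bound, *gixJ* is transcribed.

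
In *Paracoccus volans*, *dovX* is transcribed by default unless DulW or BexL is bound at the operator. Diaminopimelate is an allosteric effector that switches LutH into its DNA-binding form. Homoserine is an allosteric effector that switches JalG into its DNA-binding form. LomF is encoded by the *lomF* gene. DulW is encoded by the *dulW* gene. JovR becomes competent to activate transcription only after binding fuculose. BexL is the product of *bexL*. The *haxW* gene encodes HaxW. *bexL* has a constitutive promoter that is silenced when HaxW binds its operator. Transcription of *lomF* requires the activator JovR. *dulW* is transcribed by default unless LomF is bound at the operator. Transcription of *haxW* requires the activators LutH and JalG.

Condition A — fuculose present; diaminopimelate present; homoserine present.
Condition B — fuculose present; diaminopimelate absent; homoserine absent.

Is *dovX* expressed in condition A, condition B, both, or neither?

A only

Condition A:
Fuculose is present, so JovR is active.
No repressor is bound and JovR is active, so *lomF* is transcribed.
So LomF is produced and active.
With repressor LomF bound, *dulW* is not transcribed.
So DulW is not produced.
Diaminopimelate is present, so LutH is active.
Homoserine is present, so JalG is active.
No repressor is bound and LutH and JalG are active, so *haxW* is transcribed.
So HaxW is produced and active.
With repressor HaxW bound, *bexL* is not transcribed.
So BexL is not produced.
With no repressor bound, *dovX* is transcribed.
→ *dovX* is ON in A.
Condition B:
Fuculose is present, so JovR is active.
No repressor is bound and JovR is active, so *lomF* is transcribed.
So LomF is produced and active.
With repressor LomF bound, *dulW* is not transcribed.
So DulW is not produced.
Diaminopimelate is absent, so LutH is inactive.
Homoserine is absent, so JalG is inactive.
Required activator LutH is absent, so *haxW* is not transcribed.
So HaxW is not produced.
With no repressor bound, *bexL* is transcribed.
So BexL is produced and active.
With repressor BexL bound, *dovX* is not transcribed.
→ *dovX* is OFF in B.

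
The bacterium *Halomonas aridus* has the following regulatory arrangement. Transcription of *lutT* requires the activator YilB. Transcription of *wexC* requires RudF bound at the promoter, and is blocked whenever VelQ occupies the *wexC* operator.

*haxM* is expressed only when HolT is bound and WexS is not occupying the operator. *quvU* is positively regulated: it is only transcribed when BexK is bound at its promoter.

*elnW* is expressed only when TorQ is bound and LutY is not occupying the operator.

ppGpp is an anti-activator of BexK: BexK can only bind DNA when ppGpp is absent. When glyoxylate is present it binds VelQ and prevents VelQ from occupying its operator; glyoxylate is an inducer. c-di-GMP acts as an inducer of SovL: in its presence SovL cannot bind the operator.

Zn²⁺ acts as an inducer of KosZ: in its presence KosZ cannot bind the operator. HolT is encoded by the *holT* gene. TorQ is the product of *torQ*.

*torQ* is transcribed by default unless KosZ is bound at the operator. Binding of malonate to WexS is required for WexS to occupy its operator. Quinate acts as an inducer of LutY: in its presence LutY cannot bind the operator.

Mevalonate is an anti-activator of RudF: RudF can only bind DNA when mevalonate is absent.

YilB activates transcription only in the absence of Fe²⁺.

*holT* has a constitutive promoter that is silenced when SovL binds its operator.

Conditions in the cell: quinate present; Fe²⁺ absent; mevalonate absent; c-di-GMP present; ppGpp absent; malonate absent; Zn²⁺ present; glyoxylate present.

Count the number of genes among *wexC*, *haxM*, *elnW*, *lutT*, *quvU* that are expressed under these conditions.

Mevalonate is absent, so RudF is active.
Glyoxylate is present, so VelQ is inactive.
No repressor is bound and RudF is active, so *wexC* is transcribed.
→ *wexC* is ON.
Malonate is absent, so WexS is inactive.
c-di-GMP is present, so SovL is inactive.
With no repressor bound, *holT* is transcribed.
So HolT is produced and active.
No repressor is bound and HolT is active, so *haxM* is transcribed.
→ *haxM* is ON.
Zn²⁺ is present, so KosZ is inactive.
With no repressor bound, *torQ* is transcribed.
So TorQ is produced and active.
Quinate is present, so LutY is inactive.
No repressor is bound and TorQ is active, so *elnW* is transcribed.
→ *elnW* is ON.
Fe²⁺ is absent, so YilB is active.
No repressor is bound and YilB is active, so *lutT* is transcribed.
→ *lutT* is ON.
ppGpp is absent, so BexK is active.
No repressor is bound and BexK is active, so *quvU* is transcribed.
→ *quvU* is ON.
5 of the 5 genes are transcribed.

5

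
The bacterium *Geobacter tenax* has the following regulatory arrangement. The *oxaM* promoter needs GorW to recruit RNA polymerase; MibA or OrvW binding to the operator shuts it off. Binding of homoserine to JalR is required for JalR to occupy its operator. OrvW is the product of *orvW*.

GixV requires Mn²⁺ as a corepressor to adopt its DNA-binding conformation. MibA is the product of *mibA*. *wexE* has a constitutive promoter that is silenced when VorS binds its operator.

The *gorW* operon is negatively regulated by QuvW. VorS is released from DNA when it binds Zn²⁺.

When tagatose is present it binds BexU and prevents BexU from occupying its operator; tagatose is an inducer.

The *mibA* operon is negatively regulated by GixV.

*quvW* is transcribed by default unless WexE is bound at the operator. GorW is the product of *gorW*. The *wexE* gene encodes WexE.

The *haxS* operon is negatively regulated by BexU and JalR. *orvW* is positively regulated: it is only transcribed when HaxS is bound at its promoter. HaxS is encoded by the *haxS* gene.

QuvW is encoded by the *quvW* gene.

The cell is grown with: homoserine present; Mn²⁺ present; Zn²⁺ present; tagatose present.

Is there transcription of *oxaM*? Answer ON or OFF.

ON

Mn²⁺ is present, so GixV is active.
With repressor GixV bound, *mibA* is not transcribed.
So MibA is not produced.
Zn²⁺ is present, so VorS is inactive.
With no repressor bound, *wexE* is transcribed.
So WexE is produced and active.
With repressor WexE bound, *quvW* is not transcribed.
So QuvW is not produced.
With no repressor bound, *gorW* is transcribed.
So GorW is produced and active.
Tagatose is present, so BexU is inactive.
Homoserine is present, so JalR is active.
With repressor JalR bound, *haxS* is not transcribed.
So HaxS is not produced.
Required activator HaxS is absent, so *orvW* is not transcribed.
So OrvW is not produced.
No repressor is bound and GorW is active, so *oxaM* is transcribed.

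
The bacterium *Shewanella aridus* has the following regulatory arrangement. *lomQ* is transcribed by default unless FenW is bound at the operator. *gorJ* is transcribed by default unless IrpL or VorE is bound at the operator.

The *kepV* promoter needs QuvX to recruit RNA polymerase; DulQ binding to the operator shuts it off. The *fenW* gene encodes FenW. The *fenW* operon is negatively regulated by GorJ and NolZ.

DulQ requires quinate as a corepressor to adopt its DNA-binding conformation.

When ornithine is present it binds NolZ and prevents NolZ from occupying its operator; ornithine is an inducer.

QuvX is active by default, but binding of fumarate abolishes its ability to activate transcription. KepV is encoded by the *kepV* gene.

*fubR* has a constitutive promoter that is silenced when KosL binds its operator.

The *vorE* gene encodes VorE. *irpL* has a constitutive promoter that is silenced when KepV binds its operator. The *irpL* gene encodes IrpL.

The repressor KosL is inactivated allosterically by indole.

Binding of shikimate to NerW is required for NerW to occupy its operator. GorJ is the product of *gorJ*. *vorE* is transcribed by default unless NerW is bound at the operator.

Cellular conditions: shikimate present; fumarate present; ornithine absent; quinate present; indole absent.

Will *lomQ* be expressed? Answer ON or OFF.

Quinate is present, so DulQ is active.
Fumarate is present, so QuvX is inactive.
With repressor DulQ bound, *kepV* is not transcribed.
So KepV is not produced.
With no repressor bound, *irpL* is transcribed.
So IrpL is produced and active.
Shikimate is present, so NerW is active.
With repressor NerW bound, *vorE* is not transcribed.
So VorE is not produced.
With repressor IrpL bound, *gorJ* is not transcribed.
So GorJ is not produced.
Ornithine is absent, so NolZ is active.
With repressor NolZ bound, *fenW* is not transcribed.
So FenW is not produced.
With no repressor bound, *lomQ* is transcribed.

ON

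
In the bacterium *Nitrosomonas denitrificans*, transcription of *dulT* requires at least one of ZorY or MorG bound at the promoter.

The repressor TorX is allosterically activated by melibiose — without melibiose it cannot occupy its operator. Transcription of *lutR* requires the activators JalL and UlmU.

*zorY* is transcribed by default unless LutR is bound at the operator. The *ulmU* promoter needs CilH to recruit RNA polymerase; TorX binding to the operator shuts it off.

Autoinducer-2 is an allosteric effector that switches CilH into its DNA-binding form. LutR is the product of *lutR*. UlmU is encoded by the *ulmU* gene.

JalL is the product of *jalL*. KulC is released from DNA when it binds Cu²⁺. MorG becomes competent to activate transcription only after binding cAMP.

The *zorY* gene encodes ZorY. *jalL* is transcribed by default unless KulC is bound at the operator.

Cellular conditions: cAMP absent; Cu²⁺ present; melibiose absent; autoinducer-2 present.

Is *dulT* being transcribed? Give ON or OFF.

Cu²⁺ is present, so KulC is inactive.
With no repressor bound, *jalL* is transcribed.
So JalL is produced and active.
Autoinducer-2 is present, so CilH is active.
Melibiose is absent, so TorX is inactive.
No repressor is bound and CilH is active, so *ulmU* is transcribed.
So UlmU is produced and active.
No repressor is bound and JalL and UlmU are active, so *lutR* is transcribed.
So LutR is produced and active.
With repressor LutR bound, *zorY* is not transcribed.
So ZorY is not produced.
cAMP is absent, so MorG is inactive.
No activator is available at the *dulT* promoter, so *dulT* is not transcribed.

OFF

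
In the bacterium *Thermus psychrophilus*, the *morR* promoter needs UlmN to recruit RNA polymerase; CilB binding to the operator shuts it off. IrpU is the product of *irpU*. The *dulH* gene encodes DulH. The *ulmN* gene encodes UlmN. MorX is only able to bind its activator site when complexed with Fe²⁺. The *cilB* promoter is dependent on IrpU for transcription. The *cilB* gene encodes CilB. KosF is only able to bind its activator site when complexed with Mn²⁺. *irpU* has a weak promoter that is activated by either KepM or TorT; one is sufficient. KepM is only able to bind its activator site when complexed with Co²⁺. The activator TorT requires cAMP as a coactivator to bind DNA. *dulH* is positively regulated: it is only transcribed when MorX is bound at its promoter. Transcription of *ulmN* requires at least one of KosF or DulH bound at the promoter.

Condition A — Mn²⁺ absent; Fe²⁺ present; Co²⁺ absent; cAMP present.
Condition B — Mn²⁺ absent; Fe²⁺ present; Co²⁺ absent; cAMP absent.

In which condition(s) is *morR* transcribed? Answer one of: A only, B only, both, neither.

Condition A:
Mn²⁺ is absent, so KosF is inactive.
Fe²⁺ is present, so MorX is active.
No repressor is bound and MorX is active, so *dulH* is transcribed.
So DulH is produced and active.
Activator DulH is present, so *ulmN* is transcribed.
So UlmN is produced and active.
Co²⁺ is absent, so KepM is inactive.
cAMP is present, so TorT is active.
Activator TorT is present, so *irpU* is transcribed.
So IrpU is produced and active.
No repressor is bound and IrpU is active, so *cilB* is transcribed.
So CilB is produced and active.
With repressor CilB bound, *morR* is not transcribed.
→ *morR* is OFF in A.
Condition B:
Mn²⁺ is absent, so KosF is inactive.
Fe²⁺ is present, so MorX is active.
No repressor is bound and MorX is active, so *dulH* is transcribed.
So DulH is produced and active.
Activator DulH is present, so *ulmN* is transcribed.
So UlmN is produced and active.
Co²⁺ is absent, so KepM is inactive.
cAMP is absent, so TorT is inactive.
No activator is available at the *irpU* promoter, so *irpU* is not transcribed.
So IrpU is not produced.
Required activator IrpU is absent, so *cilB* is not transcribed.
So CilB is not produced.
No repressor is bound and UlmN is active, so *morR* is transcribed.
→ *morR* is ON in B.

B only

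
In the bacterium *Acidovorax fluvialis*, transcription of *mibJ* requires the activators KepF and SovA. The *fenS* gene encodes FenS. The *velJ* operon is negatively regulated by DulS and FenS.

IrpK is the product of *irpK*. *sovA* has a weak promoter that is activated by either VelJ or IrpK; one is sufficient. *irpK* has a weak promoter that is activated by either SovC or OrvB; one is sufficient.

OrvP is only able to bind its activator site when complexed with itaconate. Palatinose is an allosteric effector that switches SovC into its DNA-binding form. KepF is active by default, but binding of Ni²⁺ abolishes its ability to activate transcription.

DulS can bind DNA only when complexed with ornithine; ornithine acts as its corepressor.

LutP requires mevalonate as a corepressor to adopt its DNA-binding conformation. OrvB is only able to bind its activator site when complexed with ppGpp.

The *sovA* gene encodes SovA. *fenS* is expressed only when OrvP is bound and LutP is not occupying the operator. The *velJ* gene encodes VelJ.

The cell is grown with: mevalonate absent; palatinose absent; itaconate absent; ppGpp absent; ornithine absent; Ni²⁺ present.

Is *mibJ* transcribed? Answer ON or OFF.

Ni²⁺ is present, so KepF is inactive.
Ornithine is absent, so DulS is inactive.
Itaconate is absent, so OrvP is inactive.
Mevalonate is absent, so LutP is inactive.
Required activator OrvP is absent, so *fenS* is not transcribed.
So FenS is not produced.
With no repressor bound, *velJ* is transcribed.
So VelJ is produced and active.
Palatinose is absent, so SovC is inactive.
ppGpp is absent, so OrvB is inactive.
No activator is available at the *irpK* promoter, so *irpK* is not transcribed.
So IrpK is not produced.
Activator VelJ is present, so *sovA* is transcribed.
So SovA is produced and active.
Required activator KepF is absent, so *mibJ* is not transcribed.

OFF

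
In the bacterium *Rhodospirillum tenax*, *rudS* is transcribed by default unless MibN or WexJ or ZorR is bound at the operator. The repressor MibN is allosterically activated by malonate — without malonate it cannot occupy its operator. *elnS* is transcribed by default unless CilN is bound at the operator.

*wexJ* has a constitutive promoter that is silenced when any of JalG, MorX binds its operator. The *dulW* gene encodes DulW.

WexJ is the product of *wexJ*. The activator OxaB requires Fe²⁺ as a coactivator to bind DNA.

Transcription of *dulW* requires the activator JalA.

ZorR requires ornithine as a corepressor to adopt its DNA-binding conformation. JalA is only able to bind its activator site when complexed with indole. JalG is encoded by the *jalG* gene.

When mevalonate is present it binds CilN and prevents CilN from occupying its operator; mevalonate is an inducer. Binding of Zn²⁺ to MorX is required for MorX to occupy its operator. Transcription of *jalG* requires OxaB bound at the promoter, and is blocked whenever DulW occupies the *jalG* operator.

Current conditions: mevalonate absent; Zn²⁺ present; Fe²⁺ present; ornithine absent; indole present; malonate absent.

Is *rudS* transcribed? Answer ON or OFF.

ON

Malonate is absent, so MibN is inactive.
Indole is present, so JalA is active.
No repressor is bound and JalA is active, so *dulW* is transcribed.
So DulW is produced and active.
Fe²⁺ is present, so OxaB is active.
With repressor DulW bound, *jalG* is not transcribed.
So JalG is not produced.
Zn²⁺ is present, so MorX is active.
With repressor MorX bound, *wexJ* is not transcribed.
So WexJ is not produced.
Ornithine is absent, so ZorR is inactive.
With no repressor bound, *rudS* is transcribed.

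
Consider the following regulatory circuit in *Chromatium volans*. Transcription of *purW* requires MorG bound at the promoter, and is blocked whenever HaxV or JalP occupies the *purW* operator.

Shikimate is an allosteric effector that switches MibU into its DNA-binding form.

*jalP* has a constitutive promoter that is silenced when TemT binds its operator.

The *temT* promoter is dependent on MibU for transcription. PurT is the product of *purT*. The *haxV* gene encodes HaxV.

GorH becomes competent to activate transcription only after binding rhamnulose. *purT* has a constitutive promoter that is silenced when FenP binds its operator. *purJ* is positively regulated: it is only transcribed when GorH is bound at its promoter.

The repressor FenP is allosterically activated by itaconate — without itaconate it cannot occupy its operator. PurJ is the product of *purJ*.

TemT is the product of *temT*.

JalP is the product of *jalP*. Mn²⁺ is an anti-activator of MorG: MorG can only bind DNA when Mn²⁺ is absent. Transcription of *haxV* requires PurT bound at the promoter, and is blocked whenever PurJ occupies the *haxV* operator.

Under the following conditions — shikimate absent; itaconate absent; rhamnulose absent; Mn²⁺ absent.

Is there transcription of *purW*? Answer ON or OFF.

Rhamnulose is absent, so GorH is inactive.
Required activator GorH is absent, so *purJ* is not transcribed.
So PurJ is not produced.
Itaconate is absent, so FenP is inactive.
With no repressor bound, *purT* is transcribed.
So PurT is produced and active.
No repressor is bound and PurT is active, so *haxV* is transcribed.
So HaxV is produced and active.
Shikimate is absent, so MibU is inactive.
Required activator MibU is absent, so *temT* is not transcribed.
So TemT is not produced.
With no repressor bound, *jalP* is transcribed.
So JalP is produced and active.
Mn²⁺ is absent, so MorG is active.
With repressor HaxV bound, *purW* is not transcribed.

OFF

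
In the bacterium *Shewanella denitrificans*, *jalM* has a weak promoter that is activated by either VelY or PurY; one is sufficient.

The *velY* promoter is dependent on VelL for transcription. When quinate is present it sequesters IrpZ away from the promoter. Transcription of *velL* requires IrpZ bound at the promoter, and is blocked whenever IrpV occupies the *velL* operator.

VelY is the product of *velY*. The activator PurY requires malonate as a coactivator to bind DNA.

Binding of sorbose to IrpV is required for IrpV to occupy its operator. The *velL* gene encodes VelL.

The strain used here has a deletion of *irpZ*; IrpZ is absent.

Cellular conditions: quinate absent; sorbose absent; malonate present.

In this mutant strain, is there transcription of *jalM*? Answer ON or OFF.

ON

Sorbose is absent, so IrpV is inactive.
IrpZ is non-functional in this strain, so it has no effect.
Required activator IrpZ is absent, so *velL* is not transcribed.
So VelL is not produced.
Required activator VelL is absent, so *velY* is not transcribed.
So VelY is not produced.
Malonate is present, so PurY is active.
Activator PurY is present, so *jalM* is transcribed.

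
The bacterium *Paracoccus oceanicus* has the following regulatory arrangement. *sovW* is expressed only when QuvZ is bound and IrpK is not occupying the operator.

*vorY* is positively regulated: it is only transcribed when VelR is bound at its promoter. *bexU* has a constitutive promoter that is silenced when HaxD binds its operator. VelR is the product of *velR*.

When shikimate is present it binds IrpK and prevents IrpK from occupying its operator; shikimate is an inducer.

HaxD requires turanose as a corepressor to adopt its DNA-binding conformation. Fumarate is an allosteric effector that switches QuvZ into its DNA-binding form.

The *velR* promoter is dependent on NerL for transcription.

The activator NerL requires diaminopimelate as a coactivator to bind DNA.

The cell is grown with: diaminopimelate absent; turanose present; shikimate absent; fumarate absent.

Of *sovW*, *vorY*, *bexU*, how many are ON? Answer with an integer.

0

Fumarate is absent, so QuvZ is inactive.
Shikimate is absent, so IrpK is active.
With repressor IrpK bound, *sovW* is not transcribed.
→ *sovW* is OFF.
Diaminopimelate is absent, so NerL is inactive.
Required activator NerL is absent, so *velR* is not transcribed.
So VelR is not produced.
Required activator VelR is absent, so *vorY* is not transcribed.
→ *vorY* is OFF.
Turanose is present, so HaxD is active.
With repressor HaxD bound, *bexU* is not transcribed.
→ *bexU* is OFF.
0 of the 3 genes are transcribed.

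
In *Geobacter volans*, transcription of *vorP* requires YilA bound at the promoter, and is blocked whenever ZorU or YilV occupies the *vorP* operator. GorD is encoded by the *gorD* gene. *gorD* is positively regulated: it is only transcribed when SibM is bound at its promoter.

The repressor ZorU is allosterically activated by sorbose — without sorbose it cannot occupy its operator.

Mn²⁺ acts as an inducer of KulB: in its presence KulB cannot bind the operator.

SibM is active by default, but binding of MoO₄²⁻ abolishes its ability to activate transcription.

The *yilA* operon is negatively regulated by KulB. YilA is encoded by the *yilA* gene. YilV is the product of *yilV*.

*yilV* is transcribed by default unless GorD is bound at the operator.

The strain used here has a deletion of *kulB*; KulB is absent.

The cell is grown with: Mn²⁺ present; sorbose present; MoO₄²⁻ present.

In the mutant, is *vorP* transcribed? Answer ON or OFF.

OFF

Sorbose is present, so ZorU is active.
KulB is non-functional in this strain, so it has no effect.
With no repressor bound, *yilA* is transcribed.
So YilA is produced and active.
MoO₄²⁻ is present, so SibM is inactive.
Required activator SibM is absent, so *gorD* is not transcribed.
So GorD is not produced.
With no repressor bound, *yilV* is transcribed.
So YilV is produced and active.
With repressor ZorU bound, *vorP* is not transcribed.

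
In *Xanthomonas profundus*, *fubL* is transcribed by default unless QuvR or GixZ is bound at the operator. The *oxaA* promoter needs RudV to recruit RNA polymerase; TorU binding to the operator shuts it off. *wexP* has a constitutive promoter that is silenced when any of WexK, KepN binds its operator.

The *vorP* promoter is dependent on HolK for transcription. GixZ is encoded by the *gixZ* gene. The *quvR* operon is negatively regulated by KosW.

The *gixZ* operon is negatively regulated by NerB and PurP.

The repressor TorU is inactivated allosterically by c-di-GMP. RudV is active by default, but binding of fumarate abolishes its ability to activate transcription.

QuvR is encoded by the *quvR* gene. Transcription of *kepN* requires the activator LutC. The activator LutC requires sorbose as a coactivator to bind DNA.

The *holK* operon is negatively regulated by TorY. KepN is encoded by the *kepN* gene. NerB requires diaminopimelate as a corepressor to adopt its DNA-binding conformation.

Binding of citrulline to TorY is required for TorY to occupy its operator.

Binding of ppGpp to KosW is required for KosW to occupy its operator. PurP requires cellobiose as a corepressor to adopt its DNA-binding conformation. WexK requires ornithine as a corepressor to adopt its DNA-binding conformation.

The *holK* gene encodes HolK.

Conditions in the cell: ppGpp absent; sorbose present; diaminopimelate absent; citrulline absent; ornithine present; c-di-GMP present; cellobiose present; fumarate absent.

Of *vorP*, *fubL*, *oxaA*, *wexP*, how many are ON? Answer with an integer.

2

Citrulline is absent, so TorY is inactive.
With no repressor bound, *holK* is transcribed.
So HolK is produced and active.
No repressor is bound and HolK is active, so *vorP* is transcribed.
→ *vorP* is ON.
ppGpp is absent, so KosW is inactive.
With no repressor bound, *quvR* is transcribed.
So QuvR is produced and active.
Diaminopimelate is absent, so NerB is inactive.
Cellobiose is present, so PurP is active.
With repressor PurP bound, *gixZ* is not transcribed.
So GixZ is not produced.
With repressor QuvR bound, *fubL* is not transcribed.
→ *fubL* is OFF.
Fumarate is absent, so RudV is active.
c-di-GMP is present, so TorU is inactive.
No repressor is bound and RudV is active, so *oxaA* is transcribed.
→ *oxaA* is ON.
Ornithine is present, so WexK is active.
Sorbose is present, so LutC is active.
No repressor is bound and LutC is active, so *kepN* is transcribed.
So KepN is produced and active.
With repressor WexK bound, *wexP* is not transcribed.
→ *wexP* is OFF.
2 of the 4 genes are transcribed.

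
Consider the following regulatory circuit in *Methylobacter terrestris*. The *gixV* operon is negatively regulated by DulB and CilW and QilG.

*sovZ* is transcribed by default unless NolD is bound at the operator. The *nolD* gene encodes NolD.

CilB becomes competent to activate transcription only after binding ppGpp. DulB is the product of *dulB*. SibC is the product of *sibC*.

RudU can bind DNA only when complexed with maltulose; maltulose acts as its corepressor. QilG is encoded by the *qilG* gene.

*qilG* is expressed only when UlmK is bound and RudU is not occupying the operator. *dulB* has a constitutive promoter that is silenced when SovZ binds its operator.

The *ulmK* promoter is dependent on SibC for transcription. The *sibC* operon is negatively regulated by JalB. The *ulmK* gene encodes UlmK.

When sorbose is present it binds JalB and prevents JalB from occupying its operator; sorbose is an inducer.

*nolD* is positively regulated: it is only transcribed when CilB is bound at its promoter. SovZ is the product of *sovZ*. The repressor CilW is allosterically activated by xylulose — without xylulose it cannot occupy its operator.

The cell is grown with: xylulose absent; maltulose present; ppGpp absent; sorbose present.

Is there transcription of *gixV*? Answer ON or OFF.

ppGpp is absent, so CilB is inactive.
Required activator CilB is absent, so *nolD* is not transcribed.
So NolD is not produced.
With no repressor bound, *sovZ* is transcribed.
So SovZ is produced and active.
With repressor SovZ bound, *dulB* is not transcribed.
So DulB is not produced.
Xylulose is absent, so CilW is inactive.
Maltulose is present, so RudU is active.
Sorbose is present, so JalB is inactive.
With no repressor bound, *sibC* is transcribed.
So SibC is produced and active.
No repressor is bound and SibC is active, so *ulmK* is transcribed.
So UlmK is produced and active.
With repressor RudU bound, *qilG* is not transcribed.
So QilG is not produced.
With no repressor bound, *gixV* is transcribed.

ON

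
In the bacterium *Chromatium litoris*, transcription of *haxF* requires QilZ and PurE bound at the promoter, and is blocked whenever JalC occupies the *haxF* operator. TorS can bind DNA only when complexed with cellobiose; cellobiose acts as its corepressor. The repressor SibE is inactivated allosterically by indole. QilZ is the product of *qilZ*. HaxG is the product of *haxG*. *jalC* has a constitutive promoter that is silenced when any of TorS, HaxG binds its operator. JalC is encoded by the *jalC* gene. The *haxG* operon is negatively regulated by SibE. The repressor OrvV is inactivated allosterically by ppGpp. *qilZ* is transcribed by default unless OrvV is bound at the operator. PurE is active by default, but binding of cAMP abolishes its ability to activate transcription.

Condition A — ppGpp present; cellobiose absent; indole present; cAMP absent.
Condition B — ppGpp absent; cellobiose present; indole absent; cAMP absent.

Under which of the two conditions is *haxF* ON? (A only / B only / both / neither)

A only

Condition A:
ppGpp is present, so OrvV is inactive.
With no repressor bound, *qilZ* is transcribed.
So QilZ is produced and active.
Cellobiose is absent, so TorS is inactive.
Indole is present, so SibE is inactive.
With no repressor bound, *haxG* is transcribed.
So HaxG is produced and active.
With repressor HaxG bound, *jalC* is not transcribed.
So JalC is not produced.
cAMP is absent, so PurE is active.
No repressor is bound and QilZ and PurE are active, so *haxF* is transcribed.
→ *haxF* is ON in A.
Condition B:
ppGpp is absent, so OrvV is active.
With repressor OrvV bound, *qilZ* is not transcribed.
So QilZ is not produced.
Cellobiose is present, so TorS is active.
Indole is absent, so SibE is active.
With repressor SibE bound, *haxG* is not transcribed.
So HaxG is not produced.
With repressor TorS bound, *jalC* is not transcribed.
So JalC is not produced.
cAMP is absent, so PurE is active.
Required activator QilZ is absent, so *haxF* is not transcribed.
→ *haxF* is OFF in B.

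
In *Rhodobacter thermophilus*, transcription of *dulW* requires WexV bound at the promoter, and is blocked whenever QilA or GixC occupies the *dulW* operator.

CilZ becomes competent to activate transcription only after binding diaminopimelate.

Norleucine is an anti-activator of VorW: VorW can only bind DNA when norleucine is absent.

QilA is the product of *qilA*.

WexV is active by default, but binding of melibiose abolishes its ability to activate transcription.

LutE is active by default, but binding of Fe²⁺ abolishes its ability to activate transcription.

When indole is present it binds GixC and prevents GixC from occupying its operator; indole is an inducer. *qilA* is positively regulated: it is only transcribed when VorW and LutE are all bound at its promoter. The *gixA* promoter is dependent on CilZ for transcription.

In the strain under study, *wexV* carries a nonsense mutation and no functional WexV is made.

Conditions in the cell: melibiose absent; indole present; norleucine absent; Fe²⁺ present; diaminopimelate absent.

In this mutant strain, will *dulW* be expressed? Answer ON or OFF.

Norleucine is absent, so VorW is active.
Fe²⁺ is present, so LutE is inactive.
Required activator LutE is absent, so *qilA* is not transcribed.
So QilA is not produced.
WexV is non-functional in this strain, so it has no effect.
Indole is present, so GixC is inactive.
Required activator WexV is absent, so *dulW* is not transcribed.

OFF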